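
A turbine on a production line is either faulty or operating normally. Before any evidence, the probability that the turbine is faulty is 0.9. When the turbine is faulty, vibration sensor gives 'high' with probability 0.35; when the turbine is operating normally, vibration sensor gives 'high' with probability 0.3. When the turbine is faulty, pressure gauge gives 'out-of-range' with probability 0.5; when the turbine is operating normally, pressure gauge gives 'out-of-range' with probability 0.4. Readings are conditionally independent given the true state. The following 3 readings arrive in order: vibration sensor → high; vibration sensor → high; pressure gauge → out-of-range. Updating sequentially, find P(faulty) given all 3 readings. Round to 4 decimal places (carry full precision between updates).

0.9387

After vibration sensor='high': P(faulty) = 0.35·0.9000 / (0.35·0.9000 + 0.3·0.1000) ≈ 0.9130
After vibration sensor='high': P(faulty) = 0.35·0.9130 / (0.35·0.9130 + 0.3·0.0870) ≈ 0.9245
After pressure gauge='out-of-range': P(faulty) = 0.5·0.9245 / (0.5·0.9245 + 0.4·0.0755) ≈ 0.9387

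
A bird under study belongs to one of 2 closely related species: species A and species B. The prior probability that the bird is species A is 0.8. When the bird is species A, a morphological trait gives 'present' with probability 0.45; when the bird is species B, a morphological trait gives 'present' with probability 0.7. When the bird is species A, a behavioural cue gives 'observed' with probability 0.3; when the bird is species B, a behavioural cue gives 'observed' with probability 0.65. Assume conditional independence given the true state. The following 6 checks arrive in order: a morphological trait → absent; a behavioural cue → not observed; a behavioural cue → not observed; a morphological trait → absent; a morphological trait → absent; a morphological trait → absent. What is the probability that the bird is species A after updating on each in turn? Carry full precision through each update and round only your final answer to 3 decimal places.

0.994

After a morphological trait='absent': P(species A) = 0.55·0.8000 / (0.55·0.8000 + 0.3·0.2000) ≈ 0.8800
After a behavioural cue='not observed': P(species A) = 0.7·0.8800 / (0.7·0.8800 + 0.35·0.1200) ≈ 0.9362
After a behavioural cue='not observed': P(species A) = 0.7·0.9362 / (0.7·0.9362 + 0.35·0.0638) ≈ 0.9670
After a morphological trait='absent': P(species A) = 0.55·0.9670 / (0.55·0.9670 + 0.3·0.0330) ≈ 0.9817
After a morphological trait='absent': P(species A) = 0.55·0.9817 / (0.55·0.9817 + 0.3·0.0183) ≈ 0.9900
After a morphological trait='absent': P(species A) = 0.55·0.9900 / (0.55·0.9900 + 0.3·0.0100) ≈ 0.9945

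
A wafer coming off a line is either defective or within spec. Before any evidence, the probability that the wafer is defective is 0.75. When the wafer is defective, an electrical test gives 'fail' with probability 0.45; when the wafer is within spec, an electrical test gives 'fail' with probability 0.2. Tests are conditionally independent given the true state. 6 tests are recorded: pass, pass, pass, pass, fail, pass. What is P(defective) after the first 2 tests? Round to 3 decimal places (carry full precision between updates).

0.586

Apply Bayes' rule sequentially, carrying P(defective) forward.
After 'pass': P(defective) = 0.55·0.7500 / (0.55·0.7500 + 0.8·0.2500) ≈ 0.6735
After 'pass': P(defective) = 0.55·0.6735 / (0.55·0.6735 + 0.8·0.3265) ≈ 0.5864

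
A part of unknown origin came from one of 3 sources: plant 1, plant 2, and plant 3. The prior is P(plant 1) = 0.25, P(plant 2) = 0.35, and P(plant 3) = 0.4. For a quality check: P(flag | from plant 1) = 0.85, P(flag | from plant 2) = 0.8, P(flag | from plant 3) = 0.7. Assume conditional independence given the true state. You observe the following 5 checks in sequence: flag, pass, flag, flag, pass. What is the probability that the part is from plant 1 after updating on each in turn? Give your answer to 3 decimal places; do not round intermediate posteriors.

After 'flag': normaliser = 0.85·0.2500 + 0.8·0.3500 + 0.7·0.4000; P(plant 1) ≈ 0.2751, P(plant 2) ≈ 0.3625, P(plant 3) ≈ 0.3625
After 'pass': normaliser = 0.15·0.2751 + 0.2·0.3625 + 0.3·0.3625; P(plant 1) ≈ 0.1855, P(plant 2) ≈ 0.3258, P(plant 3) ≈ 0.4887
After 'flag': normaliser = 0.85·0.1855 + 0.8·0.3258 + 0.7·0.4887; P(plant 1) ≈ 0.2073, P(plant 2) ≈ 0.3428, P(plant 3) ≈ 0.4499
After 'flag': normaliser = 0.85·0.2073 + 0.8·0.3428 + 0.7·0.4499; P(plant 1) ≈ 0.2302, P(plant 2) ≈ 0.3583, P(plant 3) ≈ 0.4115
After 'pass': normaliser = 0.15·0.2302 + 0.2·0.3583 + 0.3·0.4115; P(plant 1) ≈ 0.1504, P(plant 2) ≈ 0.3121, P(plant 3) ≈ 0.5376

0.150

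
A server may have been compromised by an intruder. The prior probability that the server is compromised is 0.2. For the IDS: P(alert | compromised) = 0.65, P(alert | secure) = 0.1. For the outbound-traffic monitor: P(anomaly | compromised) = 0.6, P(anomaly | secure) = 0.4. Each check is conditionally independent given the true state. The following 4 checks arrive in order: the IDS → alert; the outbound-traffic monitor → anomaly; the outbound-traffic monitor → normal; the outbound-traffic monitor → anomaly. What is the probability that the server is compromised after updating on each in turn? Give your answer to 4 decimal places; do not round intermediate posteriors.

0.7091

After the IDS='alert': P(compromised) = 0.65·0.2000 / (0.65·0.2000 + 0.1·0.8000) ≈ 0.6190
After the outbound-traffic monitor='anomaly': P(compromised) = 0.6·0.6190 / (0.6·0.6190 + 0.4·0.3810) ≈ 0.7091
After the outbound-traffic monitor='normal': P(compromised) = 0.4·0.7091 / (0.4·0.7091 + 0.6·0.2909) ≈ 0.6190
After the outbound-traffic monitor='anomaly': P(compromised) = 0.6·0.6190 / (0.6·0.6190 + 0.4·0.3810) ≈ 0.7091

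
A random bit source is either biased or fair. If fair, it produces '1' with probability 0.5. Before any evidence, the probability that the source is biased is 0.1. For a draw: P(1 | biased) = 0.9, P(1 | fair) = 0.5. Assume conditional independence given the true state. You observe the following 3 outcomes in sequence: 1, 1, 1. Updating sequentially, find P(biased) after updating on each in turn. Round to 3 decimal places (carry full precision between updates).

After '1': P(biased) = 0.9·0.1000 / (0.9·0.1000 + 0.5·0.9000) ≈ 0.1667
After '1': P(biased) = 0.9·0.1667 / (0.9·0.1667 + 0.5·0.8333) ≈ 0.2647
After '1': P(biased) = 0.9·0.2647 / (0.9·0.2647 + 0.5·0.7353) ≈ 0.3932

0.393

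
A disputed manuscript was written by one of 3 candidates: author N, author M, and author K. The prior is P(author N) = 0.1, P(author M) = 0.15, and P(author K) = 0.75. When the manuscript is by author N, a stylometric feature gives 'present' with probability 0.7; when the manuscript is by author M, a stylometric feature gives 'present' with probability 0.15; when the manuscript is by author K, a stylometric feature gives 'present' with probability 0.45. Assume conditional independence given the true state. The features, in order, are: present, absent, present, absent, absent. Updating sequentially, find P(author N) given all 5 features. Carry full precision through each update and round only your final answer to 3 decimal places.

After 'present': normaliser = 0.7·0.1000 + 0.15·0.1500 + 0.45·0.7500; P(author N) ≈ 0.1628, P(author M) ≈ 0.0523, P(author K) ≈ 0.7849
After 'absent': normaliser = 0.3·0.1628 + 0.85·0.0523 + 0.55·0.7849; P(author N) ≈ 0.0930, P(author M) ≈ 0.0847, P(author K) ≈ 0.8223
After 'present': normaliser = 0.7·0.0930 + 0.15·0.0847 + 0.45·0.8223; P(author N) ≈ 0.1454, P(author M) ≈ 0.0284, P(author K) ≈ 0.8262
After 'absent': normaliser = 0.3·0.1454 + 0.85·0.0284 + 0.55·0.8262; P(author N) ≈ 0.0835, P(author M) ≈ 0.0462, P(author K) ≈ 0.8703
After 'absent': normaliser = 0.3·0.0835 + 0.85·0.0462 + 0.55·0.8703; P(author N) ≈ 0.0462, P(author M) ≈ 0.0723, P(author K) ≈ 0.8815

0.046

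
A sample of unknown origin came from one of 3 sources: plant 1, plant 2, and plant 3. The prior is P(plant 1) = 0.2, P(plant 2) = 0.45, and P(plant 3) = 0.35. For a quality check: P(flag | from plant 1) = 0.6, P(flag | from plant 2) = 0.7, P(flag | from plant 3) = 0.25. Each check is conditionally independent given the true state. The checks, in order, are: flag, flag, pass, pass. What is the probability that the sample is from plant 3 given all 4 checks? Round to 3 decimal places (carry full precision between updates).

0.282

Each posterior becomes the prior for the next update.
After 'flag': normaliser = 0.6·0.2000 + 0.7·0.4500 + 0.25·0.3500; P(plant 1) ≈ 0.2297, P(plant 2) ≈ 0.6029, P(plant 3) ≈ 0.1675
After 'flag': normaliser = 0.6·0.2297 + 0.7·0.6029 + 0.25·0.1675; P(plant 1) ≈ 0.2290, P(plant 2) ≈ 0.7014, P(plant 3) ≈ 0.0696
After 'pass': normaliser = 0.4·0.2290 + 0.3·0.7014 + 0.75·0.0696; P(plant 1) ≈ 0.2586, P(plant 2) ≈ 0.5940, P(plant 3) ≈ 0.1473
After 'pass': normaliser = 0.4·0.2586 + 0.3·0.5940 + 0.75·0.1473; P(plant 1) ≈ 0.2638, P(plant 2) ≈ 0.4544, P(plant 3) ≈ 0.2818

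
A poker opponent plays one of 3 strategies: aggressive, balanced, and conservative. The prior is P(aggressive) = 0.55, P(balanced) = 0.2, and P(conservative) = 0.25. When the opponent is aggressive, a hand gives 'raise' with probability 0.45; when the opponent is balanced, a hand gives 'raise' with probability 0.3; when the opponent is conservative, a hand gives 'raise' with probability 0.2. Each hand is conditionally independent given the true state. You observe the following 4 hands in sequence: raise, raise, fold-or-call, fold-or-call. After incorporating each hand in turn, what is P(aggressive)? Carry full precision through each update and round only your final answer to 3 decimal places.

0.689

After 'raise': normaliser = 0.45·0.5500 + 0.3·0.2000 + 0.2·0.2500; P(aggressive) ≈ 0.6923, P(balanced) ≈ 0.1678, P(conservative) ≈ 0.1399
After 'raise': normaliser = 0.45·0.6923 + 0.3·0.1678 + 0.2·0.1399; P(aggressive) ≈ 0.7991, P(balanced) ≈ 0.1291, P(conservative) ≈ 0.0717
After 'fold-or-call': normaliser = 0.55·0.7991 + 0.7·0.1291 + 0.8·0.0717; P(aggressive) ≈ 0.7483, P(balanced) ≈ 0.1539, P(conservative) ≈ 0.0977
After 'fold-or-call': normaliser = 0.55·0.7483 + 0.7·0.1539 + 0.8·0.0977; P(aggressive) ≈ 0.6888, P(balanced) ≈ 0.1803, P(conservative) ≈ 0.1309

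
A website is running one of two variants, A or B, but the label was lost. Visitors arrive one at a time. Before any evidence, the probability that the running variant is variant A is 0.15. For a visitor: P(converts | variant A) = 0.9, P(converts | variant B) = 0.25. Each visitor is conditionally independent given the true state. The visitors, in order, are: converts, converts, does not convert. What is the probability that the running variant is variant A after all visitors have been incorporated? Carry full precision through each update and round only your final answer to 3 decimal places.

Each posterior becomes the prior for the next update.
After 'converts': P(A) = 0.9·0.1500 / (0.9·0.1500 + 0.25·0.8500) ≈ 0.3885
After 'converts': P(A) = 0.9·0.3885 / (0.9·0.3885 + 0.25·0.6115) ≈ 0.6958
After 'does not convert': P(A) = 0.1·0.6958 / (0.1·0.6958 + 0.75·0.3042) ≈ 0.2337

0.234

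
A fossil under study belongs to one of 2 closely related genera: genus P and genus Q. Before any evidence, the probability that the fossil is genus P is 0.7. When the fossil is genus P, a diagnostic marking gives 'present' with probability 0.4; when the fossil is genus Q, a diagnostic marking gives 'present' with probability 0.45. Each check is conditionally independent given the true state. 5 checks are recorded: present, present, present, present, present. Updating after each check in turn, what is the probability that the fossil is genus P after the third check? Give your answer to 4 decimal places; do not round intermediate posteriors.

0.6210

Each posterior becomes the prior for the next update.
After 'present': P(genus P) = 0.4·0.7000 / (0.4·0.7000 + 0.45·0.3000) ≈ 0.6747
After 'present': P(genus P) = 0.4·0.6747 / (0.4·0.6747 + 0.45·0.3253) ≈ 0.6483
After 'present': P(genus P) = 0.4·0.6483 / (0.4·0.6483 + 0.45·0.3517) ≈ 0.6210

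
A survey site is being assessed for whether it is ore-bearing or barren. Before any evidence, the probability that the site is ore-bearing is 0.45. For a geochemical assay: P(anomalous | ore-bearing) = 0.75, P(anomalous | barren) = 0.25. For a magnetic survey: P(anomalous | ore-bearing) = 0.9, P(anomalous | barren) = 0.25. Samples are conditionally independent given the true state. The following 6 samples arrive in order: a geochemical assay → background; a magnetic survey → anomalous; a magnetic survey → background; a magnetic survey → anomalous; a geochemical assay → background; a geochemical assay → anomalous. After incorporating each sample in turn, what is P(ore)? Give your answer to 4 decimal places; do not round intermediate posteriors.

After a geochemical assay='background': P(ore) = 0.25·0.4500 / (0.25·0.4500 + 0.75·0.5500) ≈ 0.2143
After a magnetic survey='anomalous': P(ore) = 0.9·0.2143 / (0.9·0.2143 + 0.25·0.7857) ≈ 0.4954
After a magnetic survey='background': P(ore) = 0.1·0.4954 / (0.1·0.4954 + 0.75·0.5046) ≈ 0.1158
After a magnetic survey='anomalous': P(ore) = 0.9·0.1158 / (0.9·0.1158 + 0.25·0.8842) ≈ 0.3203
After a geochemical assay='background': P(ore) = 0.25·0.3203 / (0.25·0.3203 + 0.75·0.6797) ≈ 0.1358
After a geochemical assay='anomalous': P(ore) = 0.75·0.1358 / (0.75·0.1358 + 0.25·0.8642) ≈ 0.3203

0.3203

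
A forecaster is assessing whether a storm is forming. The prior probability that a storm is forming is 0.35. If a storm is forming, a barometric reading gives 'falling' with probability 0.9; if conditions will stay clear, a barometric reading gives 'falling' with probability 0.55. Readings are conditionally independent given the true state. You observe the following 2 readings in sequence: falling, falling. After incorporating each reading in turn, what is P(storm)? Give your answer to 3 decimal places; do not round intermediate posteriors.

After 'falling': P(storm) = 0.9·0.3500 / (0.9·0.3500 + 0.55·0.6500) ≈ 0.4684
After 'falling': P(storm) = 0.9·0.4684 / (0.9·0.4684 + 0.55·0.5316) ≈ 0.5905

0.590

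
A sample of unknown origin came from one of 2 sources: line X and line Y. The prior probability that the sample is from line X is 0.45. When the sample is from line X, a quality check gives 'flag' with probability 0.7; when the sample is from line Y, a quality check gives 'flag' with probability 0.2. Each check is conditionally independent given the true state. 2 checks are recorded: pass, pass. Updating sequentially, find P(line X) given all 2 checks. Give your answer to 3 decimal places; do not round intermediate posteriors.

0.103

After 'pass': P(line X) = 0.3·0.4500 / (0.3·0.4500 + 0.8·0.5500) ≈ 0.2348
After 'pass': P(line X) = 0.3·0.2348 / (0.3·0.2348 + 0.8·0.7652) ≈ 0.1032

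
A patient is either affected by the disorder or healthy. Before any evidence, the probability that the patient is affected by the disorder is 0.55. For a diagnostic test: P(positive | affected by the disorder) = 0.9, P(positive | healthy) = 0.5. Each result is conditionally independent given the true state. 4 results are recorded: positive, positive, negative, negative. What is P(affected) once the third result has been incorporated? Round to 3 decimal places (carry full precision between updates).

After 'positive': P(affected) = 0.9·0.5500 / (0.9·0.5500 + 0.5·0.4500) ≈ 0.6875
After 'positive': P(affected) = 0.9·0.6875 / (0.9·0.6875 + 0.5·0.3125) ≈ 0.7984
After 'negative': P(affected) = 0.1·0.7984 / (0.1·0.7984 + 0.5·0.2016) ≈ 0.4420

0.442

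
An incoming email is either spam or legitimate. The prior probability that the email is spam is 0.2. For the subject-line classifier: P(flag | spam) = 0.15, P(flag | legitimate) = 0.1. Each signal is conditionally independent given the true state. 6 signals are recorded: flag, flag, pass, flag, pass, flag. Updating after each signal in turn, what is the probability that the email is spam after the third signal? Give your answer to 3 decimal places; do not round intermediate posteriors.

0.347

After 'flag': P(spam) = 0.15·0.2000 / (0.15·0.2000 + 0.1·0.8000) ≈ 0.2727
After 'flag': P(spam) = 0.15·0.2727 / (0.15·0.2727 + 0.1·0.7273) ≈ 0.3600
After 'pass': P(spam) = 0.85·0.3600 / (0.85·0.3600 + 0.9·0.6400) ≈ 0.3469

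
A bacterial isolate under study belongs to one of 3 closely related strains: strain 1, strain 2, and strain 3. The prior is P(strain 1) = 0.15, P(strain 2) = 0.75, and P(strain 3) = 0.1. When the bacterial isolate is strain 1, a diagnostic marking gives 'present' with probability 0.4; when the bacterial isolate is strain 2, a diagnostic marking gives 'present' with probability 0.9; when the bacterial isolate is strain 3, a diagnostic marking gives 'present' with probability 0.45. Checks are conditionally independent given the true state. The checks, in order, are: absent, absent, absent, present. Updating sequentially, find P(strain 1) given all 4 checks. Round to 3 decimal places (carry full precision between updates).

0.614

After 'absent': normaliser = 0.6·0.1500 + 0.1·0.7500 + 0.55·0.1000; P(strain 1) ≈ 0.4091, P(strain 2) ≈ 0.3409, P(strain 3) ≈ 0.2500
After 'absent': normaliser = 0.6·0.4091 + 0.1·0.3409 + 0.55·0.2500; P(strain 1) ≈ 0.5886, P(strain 2) ≈ 0.0817, P(strain 3) ≈ 0.3297
After 'absent': normaliser = 0.6·0.5886 + 0.1·0.0817 + 0.55·0.3297; P(strain 1) ≈ 0.6508, P(strain 2) ≈ 0.0151, P(strain 3) ≈ 0.3342
After 'present': normaliser = 0.4·0.6508 + 0.9·0.0151 + 0.45·0.3342; P(strain 1) ≈ 0.6136, P(strain 2) ≈ 0.0320, P(strain 3) ≈ 0.3545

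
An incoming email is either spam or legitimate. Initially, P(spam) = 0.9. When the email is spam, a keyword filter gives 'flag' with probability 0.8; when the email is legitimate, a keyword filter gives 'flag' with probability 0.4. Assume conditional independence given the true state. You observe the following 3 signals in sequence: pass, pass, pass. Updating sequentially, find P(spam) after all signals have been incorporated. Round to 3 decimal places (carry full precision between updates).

0.250

After 'pass': P(spam) = 0.2·0.9000 / (0.2·0.9000 + 0.6·0.1000) ≈ 0.7500
After 'pass': P(spam) = 0.2·0.7500 / (0.2·0.7500 + 0.6·0.2500) ≈ 0.5000
After 'pass': P(spam) = 0.2·0.5000 / (0.2·0.5000 + 0.6·0.5000) ≈ 0.2500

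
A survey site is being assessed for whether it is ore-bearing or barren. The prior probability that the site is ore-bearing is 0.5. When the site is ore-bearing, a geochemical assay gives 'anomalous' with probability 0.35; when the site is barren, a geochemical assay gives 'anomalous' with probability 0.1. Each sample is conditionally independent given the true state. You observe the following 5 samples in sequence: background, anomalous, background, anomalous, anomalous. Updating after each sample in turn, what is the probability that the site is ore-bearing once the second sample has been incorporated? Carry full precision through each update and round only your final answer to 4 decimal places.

0.7165

After 'background': P(ore) = 0.65·0.5000 / (0.65·0.5000 + 0.9·0.5000) ≈ 0.4194
After 'anomalous': P(ore) = 0.35·0.4194 / (0.35·0.4194 + 0.1·0.5806) ≈ 0.7165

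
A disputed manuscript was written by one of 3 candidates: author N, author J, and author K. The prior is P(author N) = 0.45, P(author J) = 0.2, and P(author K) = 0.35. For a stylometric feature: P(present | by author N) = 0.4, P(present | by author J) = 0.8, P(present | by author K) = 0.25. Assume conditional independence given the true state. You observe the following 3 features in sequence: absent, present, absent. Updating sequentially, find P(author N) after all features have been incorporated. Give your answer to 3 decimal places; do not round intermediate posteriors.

Apply Bayes' rule sequentially, carrying P(author N) forward.
After 'absent': normaliser = 0.6·0.4500 + 0.2·0.2000 + 0.75·0.3500; P(author N) ≈ 0.4716, P(author J) ≈ 0.0699, P(author K) ≈ 0.4585
After 'present': normaliser = 0.4·0.4716 + 0.8·0.0699 + 0.25·0.4585; P(author N) ≈ 0.5252, P(author J) ≈ 0.1556, P(author K) ≈ 0.3191
After 'absent': normaliser = 0.6·0.5252 + 0.2·0.1556 + 0.75·0.3191; P(author N) ≈ 0.5381, P(author J) ≈ 0.0531, P(author K) ≈ 0.4087

0.538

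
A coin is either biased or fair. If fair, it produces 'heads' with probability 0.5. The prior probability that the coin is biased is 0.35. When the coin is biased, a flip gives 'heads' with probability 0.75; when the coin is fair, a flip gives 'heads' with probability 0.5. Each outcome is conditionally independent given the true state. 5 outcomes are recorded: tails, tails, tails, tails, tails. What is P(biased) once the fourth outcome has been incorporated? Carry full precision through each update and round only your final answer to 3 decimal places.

After 'tails': P(biased) = 0.25·0.3500 / (0.25·0.3500 + 0.5·0.6500) ≈ 0.2121
After 'tails': P(biased) = 0.25·0.2121 / (0.25·0.2121 + 0.5·0.7879) ≈ 0.1186
After 'tails': P(biased) = 0.25·0.1186 / (0.25·0.1186 + 0.5·0.8814) ≈ 0.0631
After 'tails': P(biased) = 0.25·0.0631 / (0.25·0.0631 + 0.5·0.9369) ≈ 0.0326

0.033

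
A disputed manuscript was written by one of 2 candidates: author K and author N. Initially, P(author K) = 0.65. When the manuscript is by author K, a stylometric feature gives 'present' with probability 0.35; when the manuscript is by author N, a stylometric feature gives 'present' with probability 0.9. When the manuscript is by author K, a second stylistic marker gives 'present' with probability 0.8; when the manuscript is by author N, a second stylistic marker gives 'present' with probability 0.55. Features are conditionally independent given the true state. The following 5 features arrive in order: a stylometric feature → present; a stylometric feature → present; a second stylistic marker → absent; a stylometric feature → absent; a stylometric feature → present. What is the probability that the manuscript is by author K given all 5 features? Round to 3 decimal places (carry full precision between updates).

Each posterior becomes the prior for the next update.
After a stylometric feature='present': P(author K) = 0.35·0.6500 / (0.35·0.6500 + 0.9·0.3500) ≈ 0.4194
After a stylometric feature='present': P(author K) = 0.35·0.4194 / (0.35·0.4194 + 0.9·0.5806) ≈ 0.2193
After a second stylistic marker='absent': P(author K) = 0.2·0.2193 / (0.2·0.2193 + 0.45·0.7807) ≈ 0.1110
After a stylometric feature='absent': P(author K) = 0.65·0.1110 / (0.65·0.1110 + 0.1·0.8890) ≈ 0.4479
After a stylometric feature='present': P(author K) = 0.35·0.4479 / (0.35·0.4479 + 0.9·0.5521) ≈ 0.2399

0.240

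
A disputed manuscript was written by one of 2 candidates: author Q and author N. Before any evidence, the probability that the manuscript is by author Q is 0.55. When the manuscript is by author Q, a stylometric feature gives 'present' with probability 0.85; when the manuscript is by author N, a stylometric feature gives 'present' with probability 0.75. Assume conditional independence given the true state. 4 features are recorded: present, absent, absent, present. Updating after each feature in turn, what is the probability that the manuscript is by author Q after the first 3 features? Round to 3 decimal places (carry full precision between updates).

After 'present': P(author Q) = 0.85·0.5500 / (0.85·0.5500 + 0.75·0.4500) ≈ 0.5807
After 'absent': P(author Q) = 0.15·0.5807 / (0.15·0.5807 + 0.25·0.4193) ≈ 0.4539
After 'absent': P(author Q) = 0.15·0.4539 / (0.15·0.4539 + 0.25·0.5461) ≈ 0.3327

0.333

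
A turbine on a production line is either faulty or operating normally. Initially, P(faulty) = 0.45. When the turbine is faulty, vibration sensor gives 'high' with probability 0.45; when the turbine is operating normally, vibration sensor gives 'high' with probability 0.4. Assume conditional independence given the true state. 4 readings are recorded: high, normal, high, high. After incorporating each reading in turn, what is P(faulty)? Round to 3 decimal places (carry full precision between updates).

After 'high': P(faulty) = 0.45·0.4500 / (0.45·0.4500 + 0.4·0.5500) ≈ 0.4793
After 'normal': P(faulty) = 0.55·0.4793 / (0.55·0.4793 + 0.6·0.5207) ≈ 0.4576
After 'high': P(faulty) = 0.45·0.4576 / (0.45·0.4576 + 0.4·0.5424) ≈ 0.4870
After 'high': P(faulty) = 0.45·0.4870 / (0.45·0.4870 + 0.4·0.5130) ≈ 0.5164

0.516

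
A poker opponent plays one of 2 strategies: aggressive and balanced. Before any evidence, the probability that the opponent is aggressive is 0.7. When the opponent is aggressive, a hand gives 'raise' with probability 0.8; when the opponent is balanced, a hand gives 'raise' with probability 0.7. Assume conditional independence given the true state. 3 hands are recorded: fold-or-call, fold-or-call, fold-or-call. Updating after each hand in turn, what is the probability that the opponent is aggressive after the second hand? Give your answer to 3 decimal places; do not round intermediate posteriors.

0.509

After 'fold-or-call': P(aggressive) = 0.2·0.7000 / (0.2·0.7000 + 0.3·0.3000) ≈ 0.6087
After 'fold-or-call': P(aggressive) = 0.2·0.6087 / (0.2·0.6087 + 0.3·0.3913) ≈ 0.5091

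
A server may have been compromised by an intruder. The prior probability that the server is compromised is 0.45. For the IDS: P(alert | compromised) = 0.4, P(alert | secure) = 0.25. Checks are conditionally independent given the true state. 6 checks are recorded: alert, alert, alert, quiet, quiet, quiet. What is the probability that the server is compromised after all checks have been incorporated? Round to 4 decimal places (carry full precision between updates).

0.6318

Apply Bayes' rule sequentially, carrying P(compromised) forward.
After 'alert': P(compromised) = 0.4·0.4500 / (0.4·0.4500 + 0.25·0.5500) ≈ 0.5669
After 'alert': P(compromised) = 0.4·0.5669 / (0.4·0.5669 + 0.25·0.4331) ≈ 0.6769
After 'alert': P(compromised) = 0.4·0.6769 / (0.4·0.6769 + 0.25·0.3231) ≈ 0.7702
After 'quiet': P(compromised) = 0.6·0.7702 / (0.6·0.7702 + 0.75·0.2298) ≈ 0.7283
After 'quiet': P(compromised) = 0.6·0.7283 / (0.6·0.7283 + 0.75·0.2717) ≈ 0.6820
After 'quiet': P(compromised) = 0.6·0.6820 / (0.6·0.6820 + 0.75·0.3180) ≈ 0.6318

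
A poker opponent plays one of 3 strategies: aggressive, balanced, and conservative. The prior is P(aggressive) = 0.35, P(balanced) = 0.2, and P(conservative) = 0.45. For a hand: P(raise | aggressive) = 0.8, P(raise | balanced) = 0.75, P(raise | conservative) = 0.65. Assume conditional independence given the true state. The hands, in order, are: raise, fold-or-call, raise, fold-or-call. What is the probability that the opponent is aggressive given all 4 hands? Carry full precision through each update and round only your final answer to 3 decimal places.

0.228

After 'raise': normaliser = 0.8·0.3500 + 0.75·0.2000 + 0.65·0.4500; P(aggressive) ≈ 0.3875, P(balanced) ≈ 0.2076, P(conservative) ≈ 0.4048
After 'fold-or-call': normaliser = 0.2·0.3875 + 0.25·0.2076 + 0.35·0.4048; P(aggressive) ≈ 0.2859, P(balanced) ≈ 0.1914, P(conservative) ≈ 0.5227
After 'raise': normaliser = 0.8·0.2859 + 0.75·0.1914 + 0.65·0.5227; P(aggressive) ≈ 0.3212, P(balanced) ≈ 0.2017, P(conservative) ≈ 0.4771
After 'fold-or-call': normaliser = 0.2·0.3212 + 0.25·0.2017 + 0.35·0.4771; P(aggressive) ≈ 0.2281, P(balanced) ≈ 0.1790, P(conservative) ≈ 0.5929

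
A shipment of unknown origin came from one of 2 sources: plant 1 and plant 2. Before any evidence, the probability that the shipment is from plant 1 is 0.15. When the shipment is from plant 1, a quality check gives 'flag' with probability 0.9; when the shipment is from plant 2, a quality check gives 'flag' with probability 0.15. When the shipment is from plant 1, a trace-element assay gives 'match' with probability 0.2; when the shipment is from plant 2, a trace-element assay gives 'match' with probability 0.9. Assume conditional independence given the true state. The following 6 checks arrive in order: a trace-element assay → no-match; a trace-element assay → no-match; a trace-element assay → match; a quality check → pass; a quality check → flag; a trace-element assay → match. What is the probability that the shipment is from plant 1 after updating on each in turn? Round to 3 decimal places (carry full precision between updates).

After a trace-element assay='no-match': P(plant 1) = 0.8·0.1500 / (0.8·0.1500 + 0.1·0.8500) ≈ 0.5854
After a trace-element assay='no-match': P(plant 1) = 0.8·0.5854 / (0.8·0.5854 + 0.1·0.4146) ≈ 0.9187
After a trace-element assay='match': P(plant 1) = 0.2·0.9187 / (0.2·0.9187 + 0.9·0.0813) ≈ 0.7151
After a quality check='pass': P(plant 1) = 0.1·0.7151 / (0.1·0.7151 + 0.85·0.2849) ≈ 0.2280
After a quality check='flag': P(plant 1) = 0.9·0.2280 / (0.9·0.2280 + 0.15·0.7720) ≈ 0.6392
After a trace-element assay='match': P(plant 1) = 0.2·0.6392 / (0.2·0.6392 + 0.9·0.3608) ≈ 0.2825

0.282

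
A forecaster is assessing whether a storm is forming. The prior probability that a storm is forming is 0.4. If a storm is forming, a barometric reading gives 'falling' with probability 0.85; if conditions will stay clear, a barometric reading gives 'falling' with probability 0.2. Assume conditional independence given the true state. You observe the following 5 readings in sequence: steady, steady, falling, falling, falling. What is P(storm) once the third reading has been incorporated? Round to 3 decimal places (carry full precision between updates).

After 'steady': P(storm) = 0.15·0.4000 / (0.15·0.4000 + 0.8·0.6000) ≈ 0.1111
After 'steady': P(storm) = 0.15·0.1111 / (0.15·0.1111 + 0.8·0.8889) ≈ 0.0229
After 'falling': P(storm) = 0.85·0.0229 / (0.85·0.0229 + 0.2·0.9771) ≈ 0.0906

0.091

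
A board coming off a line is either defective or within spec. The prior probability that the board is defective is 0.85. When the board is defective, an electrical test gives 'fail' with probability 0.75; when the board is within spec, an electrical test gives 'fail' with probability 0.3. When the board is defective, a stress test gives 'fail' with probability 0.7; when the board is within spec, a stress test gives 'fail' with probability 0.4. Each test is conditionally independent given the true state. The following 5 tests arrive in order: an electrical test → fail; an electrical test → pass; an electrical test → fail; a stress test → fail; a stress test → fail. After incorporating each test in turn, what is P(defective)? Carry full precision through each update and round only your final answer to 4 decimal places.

Apply Bayes' rule sequentially, carrying P(defective) forward.
After an electrical test='fail': P(defective) = 0.75·0.8500 / (0.75·0.8500 + 0.3·0.1500) ≈ 0.9341
After an electrical test='pass': P(defective) = 0.25·0.9341 / (0.25·0.9341 + 0.7·0.0659) ≈ 0.8350
After an electrical test='fail': P(defective) = 0.75·0.8350 / (0.75·0.8350 + 0.3·0.1650) ≈ 0.9267
After a stress test='fail': P(defective) = 0.7·0.9267 / (0.7·0.9267 + 0.4·0.0733) ≈ 0.9568
After a stress test='fail': P(defective) = 0.7·0.9568 / (0.7·0.9568 + 0.4·0.0432) ≈ 0.9748

0.9748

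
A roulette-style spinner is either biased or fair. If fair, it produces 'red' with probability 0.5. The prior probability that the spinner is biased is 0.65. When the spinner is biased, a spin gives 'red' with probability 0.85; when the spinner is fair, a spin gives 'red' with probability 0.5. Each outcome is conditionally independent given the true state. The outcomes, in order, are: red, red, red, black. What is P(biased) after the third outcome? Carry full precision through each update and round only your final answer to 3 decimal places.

0.901

After 'red': P(biased) = 0.85·0.6500 / (0.85·0.6500 + 0.5·0.3500) ≈ 0.7595
After 'red': P(biased) = 0.85·0.7595 / (0.85·0.7595 + 0.5·0.2405) ≈ 0.8429
After 'red': P(biased) = 0.85·0.8429 / (0.85·0.8429 + 0.5·0.1571) ≈ 0.9012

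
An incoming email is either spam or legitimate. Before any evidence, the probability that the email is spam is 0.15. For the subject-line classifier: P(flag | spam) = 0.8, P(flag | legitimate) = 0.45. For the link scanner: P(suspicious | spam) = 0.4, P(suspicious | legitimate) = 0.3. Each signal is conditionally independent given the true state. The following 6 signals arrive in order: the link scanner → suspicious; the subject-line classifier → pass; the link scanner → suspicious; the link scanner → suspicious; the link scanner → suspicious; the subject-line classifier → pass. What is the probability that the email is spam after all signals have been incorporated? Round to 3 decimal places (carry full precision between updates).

0.069

After the link scanner='suspicious': P(spam) = 0.4·0.1500 / (0.4·0.1500 + 0.3·0.8500) ≈ 0.1905
After the subject-line classifier='pass': P(spam) = 0.2·0.1905 / (0.2·0.1905 + 0.55·0.8095) ≈ 0.0788
After the link scanner='suspicious': P(spam) = 0.4·0.0788 / (0.4·0.0788 + 0.3·0.9212) ≈ 0.1024
After the link scanner='suspicious': P(spam) = 0.4·0.1024 / (0.4·0.1024 + 0.3·0.8976) ≈ 0.1320
After the link scanner='suspicious': P(spam) = 0.4·0.1320 / (0.4·0.1320 + 0.3·0.8680) ≈ 0.1686
After the subject-line classifier='pass': P(spam) = 0.2·0.1686 / (0.2·0.1686 + 0.55·0.8314) ≈ 0.0687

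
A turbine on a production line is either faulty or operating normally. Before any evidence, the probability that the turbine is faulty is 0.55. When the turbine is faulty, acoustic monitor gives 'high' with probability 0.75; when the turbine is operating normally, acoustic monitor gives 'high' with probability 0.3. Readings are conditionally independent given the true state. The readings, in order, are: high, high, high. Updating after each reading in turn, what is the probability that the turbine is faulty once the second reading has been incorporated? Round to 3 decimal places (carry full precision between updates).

After 'high': P(faulty) = 0.75·0.5500 / (0.75·0.5500 + 0.3·0.4500) ≈ 0.7534
After 'high': P(faulty) = 0.75·0.7534 / (0.75·0.7534 + 0.3·0.2466) ≈ 0.8842

0.884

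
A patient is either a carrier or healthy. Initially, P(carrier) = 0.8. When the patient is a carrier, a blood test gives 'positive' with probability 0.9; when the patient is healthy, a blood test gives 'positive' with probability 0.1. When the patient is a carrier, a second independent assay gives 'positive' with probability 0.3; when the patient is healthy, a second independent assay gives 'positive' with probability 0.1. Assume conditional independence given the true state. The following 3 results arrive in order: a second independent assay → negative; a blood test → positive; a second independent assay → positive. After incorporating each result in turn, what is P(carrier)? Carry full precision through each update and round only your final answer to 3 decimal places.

Apply Bayes' rule sequentially, carrying P(carrier) forward.
After a second independent assay='negative': P(carrier) = 0.7·0.8000 / (0.7·0.8000 + 0.9·0.2000) ≈ 0.7568
After a blood test='positive': P(carrier) = 0.9·0.7568 / (0.9·0.7568 + 0.1·0.2432) ≈ 0.9655
After a second independent assay='positive': P(carrier) = 0.3·0.9655 / (0.3·0.9655 + 0.1·0.0345) ≈ 0.9882

0.988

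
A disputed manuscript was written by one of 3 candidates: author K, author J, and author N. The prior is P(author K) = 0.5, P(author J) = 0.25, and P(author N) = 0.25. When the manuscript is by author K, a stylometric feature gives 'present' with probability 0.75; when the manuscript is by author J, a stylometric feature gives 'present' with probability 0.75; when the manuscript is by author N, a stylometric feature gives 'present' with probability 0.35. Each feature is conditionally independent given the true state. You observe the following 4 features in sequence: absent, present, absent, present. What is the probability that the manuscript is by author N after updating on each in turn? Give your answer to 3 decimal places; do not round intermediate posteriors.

0.329

After 'absent': normaliser = 0.25·0.5000 + 0.25·0.2500 + 0.65·0.2500; P(author K) ≈ 0.3571, P(author J) ≈ 0.1786, P(author N) ≈ 0.4643
After 'present': normaliser = 0.75·0.3571 + 0.75·0.1786 + 0.35·0.4643; P(author K) ≈ 0.4747, P(author J) ≈ 0.2373, P(author N) ≈ 0.2880
After 'absent': normaliser = 0.25·0.4747 + 0.25·0.2373 + 0.65·0.2880; P(author K) ≈ 0.3250, P(author J) ≈ 0.1625, P(author N) ≈ 0.5126
After 'present': normaliser = 0.75·0.3250 + 0.75·0.1625 + 0.35·0.5126; P(author K) ≈ 0.4472, P(author J) ≈ 0.2236, P(author N) ≈ 0.3292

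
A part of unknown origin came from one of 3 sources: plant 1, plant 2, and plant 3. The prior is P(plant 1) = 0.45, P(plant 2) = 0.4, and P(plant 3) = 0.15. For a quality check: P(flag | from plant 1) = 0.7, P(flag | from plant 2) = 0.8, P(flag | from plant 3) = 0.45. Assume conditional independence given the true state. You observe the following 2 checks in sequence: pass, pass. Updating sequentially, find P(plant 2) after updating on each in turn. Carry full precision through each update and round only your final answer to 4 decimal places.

0.1571

After 'pass': normaliser = 0.3·0.4500 + 0.2·0.4000 + 0.55·0.1500; P(plant 1) ≈ 0.4538, P(plant 2) ≈ 0.2689, P(plant 3) ≈ 0.2773
After 'pass': normaliser = 0.3·0.4538 + 0.2·0.2689 + 0.55·0.2773; P(plant 1) ≈ 0.3975, P(plant 2) ≈ 0.1571, P(plant 3) ≈ 0.4454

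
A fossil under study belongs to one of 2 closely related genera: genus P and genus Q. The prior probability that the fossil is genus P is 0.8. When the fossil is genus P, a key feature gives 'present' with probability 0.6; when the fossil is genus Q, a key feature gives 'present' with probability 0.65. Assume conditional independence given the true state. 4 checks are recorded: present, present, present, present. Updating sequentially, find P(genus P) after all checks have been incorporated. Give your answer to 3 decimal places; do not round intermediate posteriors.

After 'present': P(genus P) = 0.6·0.8000 / (0.6·0.8000 + 0.65·0.2000) ≈ 0.7869
After 'present': P(genus P) = 0.6·0.7869 / (0.6·0.7869 + 0.65·0.2131) ≈ 0.7732
After 'present': P(genus P) = 0.6·0.7732 / (0.6·0.7732 + 0.65·0.2268) ≈ 0.7588
After 'present': P(genus P) = 0.6·0.7588 / (0.6·0.7588 + 0.65·0.2412) ≈ 0.7439

0.744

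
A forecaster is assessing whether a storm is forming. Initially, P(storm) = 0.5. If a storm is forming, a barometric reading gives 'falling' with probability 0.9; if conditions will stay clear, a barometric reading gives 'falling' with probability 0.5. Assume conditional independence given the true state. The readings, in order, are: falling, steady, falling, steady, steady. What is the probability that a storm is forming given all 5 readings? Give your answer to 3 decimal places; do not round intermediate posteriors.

0.025

Apply Bayes' rule sequentially, carrying P(storm) forward.
After 'falling': P(storm) = 0.9·0.5000 / (0.9·0.5000 + 0.5·0.5000) ≈ 0.6429
After 'steady': P(storm) = 0.1·0.6429 / (0.1·0.6429 + 0.5·0.3571) ≈ 0.2647
After 'falling': P(storm) = 0.9·0.2647 / (0.9·0.2647 + 0.5·0.7353) ≈ 0.3932
After 'steady': P(storm) = 0.1·0.3932 / (0.1·0.3932 + 0.5·0.6068) ≈ 0.1147
After 'steady': P(storm) = 0.1·0.1147 / (0.1·0.1147 + 0.5·0.8853) ≈ 0.0253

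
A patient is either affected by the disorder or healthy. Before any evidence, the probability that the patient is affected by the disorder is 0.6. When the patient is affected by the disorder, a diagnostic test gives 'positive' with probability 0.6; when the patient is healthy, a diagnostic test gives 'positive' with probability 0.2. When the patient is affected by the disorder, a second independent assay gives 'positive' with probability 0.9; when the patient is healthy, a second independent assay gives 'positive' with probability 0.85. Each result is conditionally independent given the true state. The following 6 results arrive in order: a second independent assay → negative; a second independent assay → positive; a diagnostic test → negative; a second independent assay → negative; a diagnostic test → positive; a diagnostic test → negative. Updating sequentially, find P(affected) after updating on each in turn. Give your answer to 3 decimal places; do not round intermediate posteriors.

After a second independent assay='negative': P(affected) = 0.1·0.6000 / (0.1·0.6000 + 0.15·0.4000) ≈ 0.5000
After a second independent assay='positive': P(affected) = 0.9·0.5000 / (0.9·0.5000 + 0.85·0.5000) ≈ 0.5143
After a diagnostic test='negative': P(affected) = 0.4·0.5143 / (0.4·0.5143 + 0.8·0.4857) ≈ 0.3462
After a second independent assay='negative': P(affected) = 0.1·0.3462 / (0.1·0.3462 + 0.15·0.6538) ≈ 0.2609
After a diagnostic test='positive': P(affected) = 0.6·0.2609 / (0.6·0.2609 + 0.2·0.7391) ≈ 0.5143
After a diagnostic test='negative': P(affected) = 0.4·0.5143 / (0.4·0.5143 + 0.8·0.4857) ≈ 0.3462

0.346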